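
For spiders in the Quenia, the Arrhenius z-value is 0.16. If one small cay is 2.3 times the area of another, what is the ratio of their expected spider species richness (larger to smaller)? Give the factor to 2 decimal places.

1.14

S₂/S₁ = (A₂/A₁)^z = 2.3^0.16
ln(S₂/S₁) = 0.16 × ln 2.3 = 0.16 × 0.8329 = 0.1333
S₂/S₁ = e^0.1333 ≈ 1.143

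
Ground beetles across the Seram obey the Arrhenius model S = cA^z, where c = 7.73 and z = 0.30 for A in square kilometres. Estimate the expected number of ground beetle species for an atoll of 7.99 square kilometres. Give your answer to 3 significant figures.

S = 7.73 × 7.99^0.3 = 7.73 × 1.865 ≈ 14.42

14.4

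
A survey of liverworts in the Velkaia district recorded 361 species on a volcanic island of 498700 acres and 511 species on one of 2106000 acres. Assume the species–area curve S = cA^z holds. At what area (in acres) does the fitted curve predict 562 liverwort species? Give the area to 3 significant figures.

3120000 acres

z = ln(511/361) / ln(2106000/498700) = 0.3475 / 1.4405 = 0.2412
c = 361 / 498700^0.2412 = 361 / 23.68 = 15.24
A = (562/15.24)^(1/0.2412) ⇒ ln A = ln(36.87)/0.2412 = 14.9547
A = e^14.9547 ≈ 3124159 acres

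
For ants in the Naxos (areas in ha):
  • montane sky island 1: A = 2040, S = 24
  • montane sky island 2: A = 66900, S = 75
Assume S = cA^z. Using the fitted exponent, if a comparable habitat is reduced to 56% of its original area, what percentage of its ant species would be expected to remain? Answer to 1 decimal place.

z = ln(75/24) / ln(66900/2040) = 1.1394 / 3.4902 = 0.3265
S_new/S_old = (A_new/A_old)^z = 0.56^0.3265 = exp(0.3265 × -0.5798) = 0.8275

82.8%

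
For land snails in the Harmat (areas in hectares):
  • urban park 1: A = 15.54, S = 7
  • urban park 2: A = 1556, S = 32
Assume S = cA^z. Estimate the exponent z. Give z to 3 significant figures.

0.330

Taking logs: ln S = ln c + z ln A, so z = (ln S₂ − ln S₁)/(ln A₂ − ln A₁).
z = ln(32/7) / ln(1556/15.54) = ln(4.571) / ln(100.1) = 1.5198 / 4.6065 = 0.3299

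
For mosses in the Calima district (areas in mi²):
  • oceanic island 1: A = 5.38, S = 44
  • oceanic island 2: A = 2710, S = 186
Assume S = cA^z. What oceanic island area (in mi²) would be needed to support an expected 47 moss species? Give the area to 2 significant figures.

7.2 mi²

z = ln(186/44) / ln(2710/5.38) = 1.4416 / 6.2220 = 0.2317
c = 44 / 5.38^0.2317 = 44 / 1.477 = 29.79
A = (47/29.79)^(1/0.2317) ⇒ ln A = ln(1.577)/0.2317 = 1.9674
A = e^1.9674 ≈ 7.152 mi²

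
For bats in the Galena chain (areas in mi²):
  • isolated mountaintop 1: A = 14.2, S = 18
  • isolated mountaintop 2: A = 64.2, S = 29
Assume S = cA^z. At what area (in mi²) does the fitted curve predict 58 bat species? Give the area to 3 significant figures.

575 mi²

z = ln(29/18) / ln(64.2/14.2) = 0.4769 / 1.5088 = 0.3161
c = 18 / 14.2^0.3161 = 18 / 2.313 = 7.781
A = (58/7.781)^(1/0.3161) ⇒ ln A = ln(7.454)/0.3161 = 6.3548
A = e^6.3548 ≈ 575.2 mi²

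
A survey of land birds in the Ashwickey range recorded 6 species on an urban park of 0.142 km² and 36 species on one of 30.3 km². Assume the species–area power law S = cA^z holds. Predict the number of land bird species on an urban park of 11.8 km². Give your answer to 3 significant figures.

z = ln(36/6) / ln(30.3/0.142) = 1.7918 / 5.3631 = 0.3341
c = 6 / 0.142^0.3341 = 6 / 0.5209 = 11.52
S₃ = 11.52 × 11.8^0.3341 = 11.52 × 2.281 ≈ 26.27

26.3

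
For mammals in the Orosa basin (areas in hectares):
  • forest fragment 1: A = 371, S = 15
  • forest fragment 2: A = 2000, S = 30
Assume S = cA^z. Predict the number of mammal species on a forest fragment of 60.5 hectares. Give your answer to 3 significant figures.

7.11

z = ln(30/15) / ln(2000/371) = 0.6931 / 1.6847 = 0.4114
c = 15 / 371^0.4114 = 15 / 11.41 = 1.315
S₃ = 1.315 × 60.5^0.4114 = 1.315 × 5.409 ≈ 7.113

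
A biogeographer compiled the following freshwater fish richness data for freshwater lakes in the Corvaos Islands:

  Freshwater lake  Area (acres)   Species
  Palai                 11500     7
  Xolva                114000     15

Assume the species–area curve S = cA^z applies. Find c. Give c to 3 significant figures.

0.313

z = ln(S₂/S₁) / ln(A₂/A₁) = ln(15/7) / ln(114000/11500) = 0.7621 / 2.2939 = 0.3323
c = S₁ / A₁^z = 7 / 11500^0.3323 = 7 / 22.35 = 0.3133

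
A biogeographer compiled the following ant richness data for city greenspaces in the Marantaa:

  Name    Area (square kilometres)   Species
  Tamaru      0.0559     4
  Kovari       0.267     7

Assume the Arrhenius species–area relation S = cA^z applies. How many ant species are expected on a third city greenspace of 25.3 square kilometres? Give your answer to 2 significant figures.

z = ln(7/4) / ln(0.267/0.0559) = 0.5596 / 1.5637 = 0.3579
c = 4 / 0.0559^0.3579 = 4 / 0.3562 = 11.23
S₃ = 11.23 × 25.3^0.3579 = 11.23 × 3.178 ≈ 35.69

36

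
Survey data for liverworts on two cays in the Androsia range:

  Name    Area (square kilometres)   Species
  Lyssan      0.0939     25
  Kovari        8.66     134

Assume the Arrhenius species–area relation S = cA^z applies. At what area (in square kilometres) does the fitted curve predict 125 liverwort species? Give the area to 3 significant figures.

7.18 square kilometres

z = ln(134/25) / ln(8.66/0.0939) = 1.6790 / 4.5242 = 0.3711
c = 25 / 0.0939^0.3711 = 25 / 0.4157 = 60.14
A = (125/60.14)^(1/0.3711) ⇒ ln A = ln(2.078)/0.3711 = 1.9714
A = e^1.9714 ≈ 7.18 square kilometres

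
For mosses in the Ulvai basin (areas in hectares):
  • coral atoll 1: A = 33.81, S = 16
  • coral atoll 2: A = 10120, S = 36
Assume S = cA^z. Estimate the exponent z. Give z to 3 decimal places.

Taking logs: ln S = ln c + z ln A, so z = (ln S₂ − ln S₁)/(ln A₂ − ln A₁).
z = ln(36/16) / ln(10120/33.81) = ln(2.25) / ln(299.3) = 0.8109 / 5.7015 = 0.1422

0.142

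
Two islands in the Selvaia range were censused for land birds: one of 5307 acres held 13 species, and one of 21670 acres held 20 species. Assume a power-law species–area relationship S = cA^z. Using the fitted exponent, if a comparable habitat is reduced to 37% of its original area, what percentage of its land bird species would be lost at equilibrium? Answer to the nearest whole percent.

z = ln(20/13) / ln(21670/5307) = 0.4308 / 1.4069 = 0.3062
S_new/S_old = (A_new/A_old)^z = 0.37^0.3062 = exp(0.3062 × -0.9943) = 0.7375
Fraction lost = 1 − 0.7375 = 0.2625

26%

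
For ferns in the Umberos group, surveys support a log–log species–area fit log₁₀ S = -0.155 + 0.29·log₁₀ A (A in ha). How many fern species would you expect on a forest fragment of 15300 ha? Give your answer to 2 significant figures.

11

S = 0.6998 × 15300^0.29
ln S = ln 0.6998 + 0.29 × ln 15300 = -0.3569 + 0.29 × 9.6356 = 2.4374
S = e^2.4374 ≈ 11.44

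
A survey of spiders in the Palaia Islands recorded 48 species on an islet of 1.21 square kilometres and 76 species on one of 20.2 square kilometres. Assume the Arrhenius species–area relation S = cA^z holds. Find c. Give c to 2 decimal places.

46.53

z = ln(S₂/S₁) / ln(A₂/A₁) = ln(76/48) / ln(20.2/1.21) = 0.4595 / 2.8151 = 0.1632
c = S₁ / A₁^z = 48 / 1.21^0.1632 = 48 / 1.032 = 46.53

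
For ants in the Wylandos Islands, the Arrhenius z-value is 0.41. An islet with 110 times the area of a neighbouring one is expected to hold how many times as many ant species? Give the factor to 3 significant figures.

6.87

S₂/S₁ = (A₂/A₁)^z = 110^0.41
ln(S₂/S₁) = 0.41 × ln 110 = 0.41 × 4.7005 = 1.9272
S₂/S₁ = e^1.9272 ≈ 6.87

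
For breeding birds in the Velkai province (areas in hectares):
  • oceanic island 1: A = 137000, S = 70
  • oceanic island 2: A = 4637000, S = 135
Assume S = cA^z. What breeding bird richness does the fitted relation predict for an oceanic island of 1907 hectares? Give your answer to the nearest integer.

32

z = ln(135/70) / ln(4637000/137000) = 0.6568 / 3.5218 = 0.1865
c = 70 / 137000^0.1865 = 70 / 9.077 = 7.712
S₃ = 7.712 × 1907^0.1865 = 7.712 × 4.09 ≈ 31.54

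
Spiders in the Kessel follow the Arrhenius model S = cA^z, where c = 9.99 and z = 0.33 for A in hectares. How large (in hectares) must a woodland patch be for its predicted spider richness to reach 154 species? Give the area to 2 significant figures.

154 = 9.99 × A^0.33  ⇒  A^0.33 = 154/9.99 = 15.42
ln A = ln(15.42) / 0.33 = 2.7354 / 0.33 = 8.2890
A = e^8.2890 ≈ 3980 hectares

4000 hectares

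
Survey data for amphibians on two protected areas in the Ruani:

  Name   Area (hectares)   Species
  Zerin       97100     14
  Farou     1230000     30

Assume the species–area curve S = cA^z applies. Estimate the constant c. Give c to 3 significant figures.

z = ln(S₂/S₁) / ln(A₂/A₁) = ln(30/14) / ln(1230000/97100) = 0.7621 / 2.5390 = 0.3002
c = S₁ / A₁^z = 14 / 97100^0.3002 = 14 / 31.41 = 0.4458

0.446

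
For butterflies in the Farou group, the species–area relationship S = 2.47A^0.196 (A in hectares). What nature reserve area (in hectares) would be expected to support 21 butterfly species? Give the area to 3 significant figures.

55300 hectares

21 = 2.47 × A^0.196  ⇒  A^0.196 = 21/2.47 = 8.502
ln A = ln(8.502) / 0.196 = 2.1403 / 0.196 = 10.9199
A = e^10.9199 ≈ 55266 hectares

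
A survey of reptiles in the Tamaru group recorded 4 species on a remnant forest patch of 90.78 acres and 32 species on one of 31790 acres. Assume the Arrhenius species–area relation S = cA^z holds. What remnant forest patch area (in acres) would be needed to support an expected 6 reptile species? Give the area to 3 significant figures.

285 acres

z = ln(32/4) / ln(31790/90.78) = 2.0794 / 5.8585 = 0.3549
c = 4 / 90.78^0.3549 = 4 / 4.954 = 0.8074
A = (6/0.8074)^(1/0.3549) ⇒ ln A = ln(7.431)/0.3549 = 5.6508
A = e^5.6508 ≈ 284.5 acres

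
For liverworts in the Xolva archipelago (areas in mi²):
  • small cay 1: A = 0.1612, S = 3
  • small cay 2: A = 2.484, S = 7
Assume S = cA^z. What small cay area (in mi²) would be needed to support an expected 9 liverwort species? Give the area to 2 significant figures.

5.6 mi²

z = ln(7/3) / ln(2.484/0.1612) = 0.8473 / 2.7350 = 0.3098
c = 3 / 0.1612^0.3098 = 3 / 0.5681 = 5.281
A = (9/5.281)^(1/0.3098) ⇒ ln A = ln(1.704)/0.3098 = 1.7211
A = e^1.7211 ≈ 5.591 mi²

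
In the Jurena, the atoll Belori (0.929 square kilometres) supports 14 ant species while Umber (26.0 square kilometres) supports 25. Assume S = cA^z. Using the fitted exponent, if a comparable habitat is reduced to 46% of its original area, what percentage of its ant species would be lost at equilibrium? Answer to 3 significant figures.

12.6%

z = ln(25/14) / ln(26/0.929) = 0.5798 / 3.3317 = 0.1740
S_new/S_old = (A_new/A_old)^z = 0.46^0.1740 = exp(0.1740 × -0.7765) = 0.8736
Fraction lost = 1 − 0.8736 = 0.1264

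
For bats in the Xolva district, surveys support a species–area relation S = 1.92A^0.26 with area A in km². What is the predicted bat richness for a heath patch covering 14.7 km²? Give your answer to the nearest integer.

4

S = 1.92 × 14.7^0.26
ln S = ln 1.92 + 0.26 × ln 14.7 = 0.6523 + 0.26 × 2.6878 = 1.3512
S = e^1.3512 ≈ 3.862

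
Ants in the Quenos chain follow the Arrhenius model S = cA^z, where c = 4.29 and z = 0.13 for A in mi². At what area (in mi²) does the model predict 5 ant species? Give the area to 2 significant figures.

3.2 mi²

5 = 4.29 × A^0.13  ⇒  A^0.13 = 5/4.29 = 1.166
ln A = ln(1.166) / 0.13 = 0.1532 / 0.13 = 1.1781
A = e^1.1781 ≈ 3.248 mi²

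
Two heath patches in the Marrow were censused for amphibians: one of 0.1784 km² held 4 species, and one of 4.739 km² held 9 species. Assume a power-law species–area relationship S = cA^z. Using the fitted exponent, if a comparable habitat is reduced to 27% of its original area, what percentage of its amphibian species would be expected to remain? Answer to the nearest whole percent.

z = ln(9/4) / ln(4.739/0.1784) = 0.8109 / 3.2796 = 0.2473
S_new/S_old = (A_new/A_old)^z = 0.27^0.2473 = exp(0.2473 × -1.3093) = 0.7234

72%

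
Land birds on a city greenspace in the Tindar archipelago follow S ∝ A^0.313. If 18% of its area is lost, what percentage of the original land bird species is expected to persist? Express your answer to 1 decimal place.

S_new/S_old = (A_new/A_old)^z = 0.82^0.313
= exp(0.313 × ln 0.82) = exp(0.313 × -0.1985) = exp(-0.0621) ≈ 0.9398

94.0%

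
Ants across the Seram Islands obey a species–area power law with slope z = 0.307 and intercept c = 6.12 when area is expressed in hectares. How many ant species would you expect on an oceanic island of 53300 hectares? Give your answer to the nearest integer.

S = 6.12 × 53300^0.307
ln S = ln 6.12 + 0.307 × ln 53300 = 1.8116 + 0.307 × 10.8837 = 5.1529
S = e^5.1529 ≈ 172.9

173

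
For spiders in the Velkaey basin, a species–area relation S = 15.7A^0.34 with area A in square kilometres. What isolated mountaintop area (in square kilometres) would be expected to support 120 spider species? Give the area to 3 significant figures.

120 = 15.7 × A^0.34  ⇒  A^0.34 = 120/15.7 = 7.643
ln A = ln(7.643) / 0.34 = 2.0338 / 0.34 = 5.9819
A = e^5.9819 ≈ 396.2 square kilometres

396 square kilometres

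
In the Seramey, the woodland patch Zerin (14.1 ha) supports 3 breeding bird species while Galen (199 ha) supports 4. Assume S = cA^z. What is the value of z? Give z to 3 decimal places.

Taking logs: ln S = ln c + z ln A, so z = (ln S₂ − ln S₁)/(ln A₂ − ln A₁).
z = ln(4/3) / ln(199/14.1) = ln(1.333) / ln(14.11) = 0.2877 / 2.6471 = 0.1087

0.109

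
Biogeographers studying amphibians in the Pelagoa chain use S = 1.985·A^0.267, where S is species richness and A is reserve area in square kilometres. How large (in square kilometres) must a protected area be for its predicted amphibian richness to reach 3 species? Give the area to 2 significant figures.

3 = 1.985 × A^0.267  ⇒  A^0.267 = 3/1.985 = 1.511
ln A = ln(1.511) / 0.267 = 0.4130 / 0.267 = 1.5468
A = e^1.5468 ≈ 4.696 square kilometres

4.7 square kilometres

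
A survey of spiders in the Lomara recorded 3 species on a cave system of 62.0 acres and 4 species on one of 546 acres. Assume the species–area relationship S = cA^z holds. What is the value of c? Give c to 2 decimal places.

z = ln(S₂/S₁) / ln(A₂/A₁) = ln(4/3) / ln(546/62) = 0.2877 / 2.1755 = 0.1322
c = S₁ / A₁^z = 3 / 62^0.1322 = 3 / 1.726 = 1.738

1.74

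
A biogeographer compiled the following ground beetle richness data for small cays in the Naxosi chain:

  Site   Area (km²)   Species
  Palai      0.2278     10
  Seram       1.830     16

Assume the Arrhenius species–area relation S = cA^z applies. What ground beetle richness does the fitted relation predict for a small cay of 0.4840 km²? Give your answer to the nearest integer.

12

z = ln(16/10) / ln(1.83/0.2278) = 0.4700 / 2.0836 = 0.2256
c = 10 / 0.2278^0.2256 = 10 / 0.7163 = 13.96
S₃ = 13.96 × 0.484^0.2256 = 13.96 × 0.849 ≈ 11.85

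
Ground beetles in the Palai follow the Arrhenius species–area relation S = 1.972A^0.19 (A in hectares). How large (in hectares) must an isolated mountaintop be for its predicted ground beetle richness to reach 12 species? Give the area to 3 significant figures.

13400 hectares

12 = 1.972 × A^0.19  ⇒  A^0.19 = 12/1.972 = 6.085
ln A = ln(6.085) / 0.19 = 1.8059 / 0.19 = 9.5045
A = e^9.5045 ≈ 13420 hectares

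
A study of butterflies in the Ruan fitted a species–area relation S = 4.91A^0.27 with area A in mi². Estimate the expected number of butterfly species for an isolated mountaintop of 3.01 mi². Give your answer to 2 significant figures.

S = 4.91 × 3.01^0.27
ln S = ln 4.91 + 0.27 × ln 3.01 = 1.5913 + 0.27 × 1.1019 = 1.8888
S = e^1.8888 ≈ 6.611

6.6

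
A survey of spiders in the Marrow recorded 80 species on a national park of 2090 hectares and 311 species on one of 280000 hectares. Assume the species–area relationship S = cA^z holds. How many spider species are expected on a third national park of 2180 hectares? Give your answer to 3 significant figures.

z = ln(311/80) / ln(280000/2090) = 1.3578 / 4.8976 = 0.2772
c = 80 / 2090^0.2772 = 80 / 8.326 = 9.608
S₃ = 9.608 × 2180^0.2772 = 9.608 × 8.424 ≈ 80.94

80.9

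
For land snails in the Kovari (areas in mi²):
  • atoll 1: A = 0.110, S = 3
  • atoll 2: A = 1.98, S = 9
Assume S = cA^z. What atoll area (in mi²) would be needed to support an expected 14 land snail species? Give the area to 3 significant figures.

6.33 mi²

z = ln(9/3) / ln(1.98/0.11) = 1.0986 / 2.8904 = 0.3801
c = 3 / 0.11^0.3801 = 3 / 0.4322 = 6.942
A = (14/6.942)^(1/0.3801) ⇒ ln A = ln(2.017)/0.3801 = 1.8455
A = e^1.8455 ≈ 6.331 mi²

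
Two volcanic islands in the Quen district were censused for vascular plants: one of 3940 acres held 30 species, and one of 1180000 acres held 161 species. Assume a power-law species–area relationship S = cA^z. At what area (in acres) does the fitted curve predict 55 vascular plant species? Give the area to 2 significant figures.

z = ln(161/30) / ln(1180000/3940) = 1.6802 / 5.7021 = 0.2947
c = 30 / 3940^0.2947 = 30 / 11.47 = 2.616
A = (55/2.616)^(1/0.2947) ⇒ ln A = ln(21.02)/0.2947 = 10.3360
A = e^10.3360 ≈ 30822 acres

31000 acres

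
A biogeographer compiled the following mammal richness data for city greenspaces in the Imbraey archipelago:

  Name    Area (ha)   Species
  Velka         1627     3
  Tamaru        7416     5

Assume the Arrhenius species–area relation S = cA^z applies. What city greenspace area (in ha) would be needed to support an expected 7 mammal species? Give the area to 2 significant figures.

20000 ha

z = ln(5/3) / ln(7416/1627) = 0.5108 / 1.5169 = 0.3368
c = 3 / 1627^0.3368 = 3 / 12.06 = 0.2487
A = (7/0.2487)^(1/0.3368) ⇒ ln A = ln(28.15)/0.3368 = 9.9106
A = e^9.9106 ≈ 20142 ha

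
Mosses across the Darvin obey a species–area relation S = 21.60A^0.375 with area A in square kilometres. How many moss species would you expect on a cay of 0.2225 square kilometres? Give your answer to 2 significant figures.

S = 21.6 × 0.2225^0.375
ln S = ln 21.6 + 0.375 × ln 0.2225 = 3.0727 + 0.375 × -1.5028 = 2.5091
S = e^2.5091 ≈ 12.29

12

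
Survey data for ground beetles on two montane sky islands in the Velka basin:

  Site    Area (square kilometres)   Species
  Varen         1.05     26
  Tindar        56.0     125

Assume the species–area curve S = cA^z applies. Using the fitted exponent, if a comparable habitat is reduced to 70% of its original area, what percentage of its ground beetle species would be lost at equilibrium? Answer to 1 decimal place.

13.1%

z = ln(125/26) / ln(56/1.05) = 1.5702 / 3.9766 = 0.3949
S_new/S_old = (A_new/A_old)^z = 0.7^0.3949 = exp(0.3949 × -0.3567) = 0.8686
Fraction lost = 1 − 0.8686 = 0.1314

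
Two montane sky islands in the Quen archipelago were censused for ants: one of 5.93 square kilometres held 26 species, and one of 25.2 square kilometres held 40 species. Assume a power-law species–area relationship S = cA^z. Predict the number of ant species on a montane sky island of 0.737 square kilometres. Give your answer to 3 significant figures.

14.0

z = ln(40/26) / ln(25.2/5.93) = 0.4308 / 1.4468 = 0.2977
c = 26 / 5.93^0.2977 = 26 / 1.699 = 15.3
S₃ = 15.3 × 0.737^0.2977 = 15.3 × 0.9131 ≈ 13.97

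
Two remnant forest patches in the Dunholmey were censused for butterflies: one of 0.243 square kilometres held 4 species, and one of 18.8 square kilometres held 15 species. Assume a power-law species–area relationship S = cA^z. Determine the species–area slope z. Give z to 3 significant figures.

Taking logs: ln S = ln c + z ln A, so z = (ln S₂ − ln S₁)/(ln A₂ − ln A₁).
z = ln(15/4) / ln(18.8/0.243) = ln(3.75) / ln(77.37) = 1.3218 / 4.3486 = 0.3040

0.304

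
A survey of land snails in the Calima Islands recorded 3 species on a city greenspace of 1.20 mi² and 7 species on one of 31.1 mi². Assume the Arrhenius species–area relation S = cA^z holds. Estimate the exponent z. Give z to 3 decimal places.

0.260

Taking logs: ln S = ln c + z ln A, so z = (ln S₂ − ln S₁)/(ln A₂ − ln A₁).
z = ln(7/3) / ln(31.1/1.2) = ln(2.333) / ln(25.92) = 0.8473 / 3.2549 = 0.2603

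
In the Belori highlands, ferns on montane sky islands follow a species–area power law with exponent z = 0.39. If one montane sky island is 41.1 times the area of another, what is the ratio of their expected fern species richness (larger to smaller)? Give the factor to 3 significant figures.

S₂/S₁ = (A₂/A₁)^z = 41.1^0.39
ln(S₂/S₁) = 0.39 × ln 41.1 = 0.39 × 3.7160 = 1.4492
S₂/S₁ = e^1.4492 ≈ 4.26

4.26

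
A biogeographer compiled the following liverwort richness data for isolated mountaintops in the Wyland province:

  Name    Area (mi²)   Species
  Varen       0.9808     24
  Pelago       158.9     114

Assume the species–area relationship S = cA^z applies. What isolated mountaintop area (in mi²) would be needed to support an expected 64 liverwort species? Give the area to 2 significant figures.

24 mi²

z = ln(114/24) / ln(158.9/0.9808) = 1.5581 / 5.0877 = 0.3063
c = 24 / 0.9808^0.3063 = 24 / 0.9941 = 24.14
A = (64/24.14)^(1/0.3063) ⇒ ln A = ln(2.651)/0.3063 = 3.1832
A = e^3.1832 ≈ 24.12 mi²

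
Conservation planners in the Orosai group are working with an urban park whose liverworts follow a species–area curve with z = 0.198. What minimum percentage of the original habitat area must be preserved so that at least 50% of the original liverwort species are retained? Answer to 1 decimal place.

3.0%

Need (A_new/A_old)^0.198 = 0.5, so A_new/A_old = 0.5^(1/0.198) = 0.5^5.051
ln(A_new/A_old) = ln 0.5 / 0.198 = -0.6931 / 0.198 = -3.5007
A_new/A_old = e^-3.5007 ≈ 0.03017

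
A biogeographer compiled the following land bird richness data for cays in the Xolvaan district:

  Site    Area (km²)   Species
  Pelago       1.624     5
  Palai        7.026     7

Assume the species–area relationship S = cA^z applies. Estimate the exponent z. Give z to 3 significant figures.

Taking logs: ln S = ln c + z ln A, so z = (ln S₂ − ln S₁)/(ln A₂ − ln A₁).
z = ln(7/5) / ln(7.026/1.624) = ln(1.4) / ln(4.326) = 0.3365 / 1.4647 = 0.2297

0.230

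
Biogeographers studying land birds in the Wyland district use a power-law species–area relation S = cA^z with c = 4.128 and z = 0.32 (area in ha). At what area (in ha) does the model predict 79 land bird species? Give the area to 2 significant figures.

79 = 4.128 × A^0.32  ⇒  A^0.32 = 79/4.128 = 19.14
ln A = ln(19.14) / 0.32 = 2.9517 / 0.32 = 9.2239
A = e^9.2239 ≈ 10137 ha

10000 ha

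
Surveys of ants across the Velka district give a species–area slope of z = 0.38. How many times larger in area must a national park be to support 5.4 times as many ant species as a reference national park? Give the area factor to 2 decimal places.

(A₂/A₁)^0.38 = 5.4, so A₂/A₁ = 5.4^(1/0.38) = 5.4^2.632
ln(A₂/A₁) = ln 5.4 / 0.38 = 1.6864 / 0.38 = 4.4379
A₂/A₁ = e^4.4379 ≈ 84.6

84.60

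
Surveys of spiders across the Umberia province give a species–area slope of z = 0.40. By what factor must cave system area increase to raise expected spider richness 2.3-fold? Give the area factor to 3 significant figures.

(A₂/A₁)^0.4 = 2.3, so A₂/A₁ = 2.3^(1/0.4) = 2.3^2.5
ln(A₂/A₁) = ln 2.3 / 0.4 = 0.8329 / 0.4 = 2.0823
A₂/A₁ = e^2.0823 ≈ 8.023

8.02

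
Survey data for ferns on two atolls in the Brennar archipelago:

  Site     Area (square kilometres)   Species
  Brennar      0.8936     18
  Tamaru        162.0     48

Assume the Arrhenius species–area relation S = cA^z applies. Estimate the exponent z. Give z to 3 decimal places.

Taking logs: ln S = ln c + z ln A, so z = (ln S₂ − ln S₁)/(ln A₂ − ln A₁).
z = ln(48/18) / ln(162/0.8936) = ln(2.667) / ln(181.3) = 0.9808 / 5.2001 = 0.1886

0.189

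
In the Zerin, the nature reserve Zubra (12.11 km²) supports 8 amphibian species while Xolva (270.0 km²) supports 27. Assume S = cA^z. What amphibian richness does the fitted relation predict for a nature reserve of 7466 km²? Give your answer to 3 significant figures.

z = ln(27/8) / ln(270/12.11) = 1.2164 / 3.1044 = 0.3918
c = 8 / 12.11^0.3918 = 8 / 2.657 = 3.011
S₃ = 3.011 × 7466^0.3918 = 3.011 × 32.93 ≈ 99.15

99.1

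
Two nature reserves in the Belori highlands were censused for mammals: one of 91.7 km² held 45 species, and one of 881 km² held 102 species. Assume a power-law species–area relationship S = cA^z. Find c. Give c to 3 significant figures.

z = ln(S₂/S₁) / ln(A₂/A₁) = ln(102/45) / ln(881/91.7) = 0.8183 / 2.2625 = 0.3617
c = S₁ / A₁^z = 45 / 91.7^0.3617 = 45 / 5.126 = 8.779

8.78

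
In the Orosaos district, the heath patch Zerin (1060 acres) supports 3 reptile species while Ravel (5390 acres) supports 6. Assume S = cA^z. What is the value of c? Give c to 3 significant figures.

0.154

z = ln(S₂/S₁) / ln(A₂/A₁) = ln(6/3) / ln(5390/1060) = 0.6931 / 1.6263 = 0.4262
c = S₁ / A₁^z = 3 / 1060^0.4262 = 3 / 19.47 = 0.1541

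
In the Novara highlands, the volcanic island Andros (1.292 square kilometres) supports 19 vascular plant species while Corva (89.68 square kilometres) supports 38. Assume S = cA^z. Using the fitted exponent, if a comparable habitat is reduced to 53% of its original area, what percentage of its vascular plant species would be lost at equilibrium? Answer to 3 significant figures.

9.86%

z = ln(38/19) / ln(89.68/1.292) = 0.6931 / 4.2401 = 0.1635
S_new/S_old = (A_new/A_old)^z = 0.53^0.1635 = exp(0.1635 × -0.6349) = 0.9014
Fraction lost = 1 − 0.9014 = 0.09858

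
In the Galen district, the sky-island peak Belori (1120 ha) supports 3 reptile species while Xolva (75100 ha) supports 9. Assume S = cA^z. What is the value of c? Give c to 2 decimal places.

0.48

z = ln(S₂/S₁) / ln(A₂/A₁) = ln(9/3) / ln(75100/1120) = 1.0986 / 4.2055 = 0.2612
c = S₁ / A₁^z = 3 / 1120^0.2612 = 3 / 6.26 = 0.4793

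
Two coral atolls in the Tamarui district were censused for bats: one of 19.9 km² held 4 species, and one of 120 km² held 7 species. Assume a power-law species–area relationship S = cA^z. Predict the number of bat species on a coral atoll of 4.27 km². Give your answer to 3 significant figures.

z = ln(7/4) / ln(120/19.9) = 0.5596 / 1.7968 = 0.3115
c = 4 / 19.9^0.3115 = 4 / 2.538 = 1.576
S₃ = 1.576 × 4.27^0.3115 = 1.576 × 1.572 ≈ 2.477

2.48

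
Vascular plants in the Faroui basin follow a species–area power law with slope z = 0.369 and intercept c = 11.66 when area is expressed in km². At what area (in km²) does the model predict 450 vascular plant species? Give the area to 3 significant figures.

450 = 11.66 × A^0.369  ⇒  A^0.369 = 450/11.66 = 38.59
ln A = ln(38.59) / 0.369 = 3.6531 / 0.369 = 9.9000
A = e^9.9000 ≈ 19929 km²

19900 km²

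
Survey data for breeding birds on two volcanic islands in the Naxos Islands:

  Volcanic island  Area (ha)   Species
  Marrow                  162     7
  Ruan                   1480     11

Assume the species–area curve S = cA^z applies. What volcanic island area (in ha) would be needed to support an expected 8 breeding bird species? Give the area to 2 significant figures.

z = ln(11/7) / ln(1480/162) = 0.4520 / 2.2122 = 0.2043
c = 7 / 162^0.2043 = 7 / 2.828 = 2.475
A = (8/2.475)^(1/0.2043) ⇒ ln A = ln(3.232)/0.2043 = 5.7412
A = e^5.7412 ≈ 311.4 ha

310 ha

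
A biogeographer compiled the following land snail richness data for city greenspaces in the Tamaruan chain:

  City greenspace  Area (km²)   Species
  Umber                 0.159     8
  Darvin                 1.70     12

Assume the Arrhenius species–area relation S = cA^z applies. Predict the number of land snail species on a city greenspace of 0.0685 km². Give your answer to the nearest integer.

7

z = ln(12/8) / ln(1.7/0.159) = 0.4055 / 2.3695 = 0.1711
c = 8 / 0.159^0.1711 = 8 / 0.73 = 10.96
S₃ = 10.96 × 0.0685^0.1711 = 10.96 × 0.6321 ≈ 6.926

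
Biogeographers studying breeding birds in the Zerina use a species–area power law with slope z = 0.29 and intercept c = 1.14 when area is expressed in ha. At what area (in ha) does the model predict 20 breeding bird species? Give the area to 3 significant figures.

19500 ha

20 = 1.14 × A^0.29  ⇒  A^0.29 = 20/1.14 = 17.54
ln A = ln(17.54) / 0.29 = 2.8647 / 0.29 = 9.8783
A = e^9.8783 ≈ 19502 ha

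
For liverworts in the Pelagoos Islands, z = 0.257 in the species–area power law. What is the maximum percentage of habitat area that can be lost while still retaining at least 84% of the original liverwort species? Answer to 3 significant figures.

49.3%

Need (A_new/A_old)^0.257 = 0.84, so A_new/A_old = 0.84^(1/0.257) = 0.84^3.891
ln(A_new/A_old) = ln 0.84 / 0.257 = -0.1744 / 0.257 = -0.6784
A_new/A_old = e^-0.6784 ≈ 0.5074
Fraction that can be lost = 1 − 0.5074 = 0.4926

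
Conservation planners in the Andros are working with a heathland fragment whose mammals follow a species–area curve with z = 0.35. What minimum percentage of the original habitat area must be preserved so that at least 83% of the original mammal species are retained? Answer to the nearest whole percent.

59%

Need (A_new/A_old)^0.35 = 0.83, so A_new/A_old = 0.83^(1/0.35) = 0.83^2.857
ln(A_new/A_old) = ln 0.83 / 0.35 = -0.1863 / 0.35 = -0.5324
A_new/A_old = e^-0.5324 ≈ 0.5872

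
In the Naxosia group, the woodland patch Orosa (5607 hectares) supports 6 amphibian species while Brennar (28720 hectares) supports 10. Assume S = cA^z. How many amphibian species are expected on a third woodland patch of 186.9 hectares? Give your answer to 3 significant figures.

2.07

z = ln(10/6) / ln(28720/5607) = 0.5108 / 1.6336 = 0.3127
c = 6 / 5607^0.3127 = 6 / 14.87 = 0.4036
S₃ = 0.4036 × 186.9^0.3127 = 0.4036 × 5.133 ≈ 2.071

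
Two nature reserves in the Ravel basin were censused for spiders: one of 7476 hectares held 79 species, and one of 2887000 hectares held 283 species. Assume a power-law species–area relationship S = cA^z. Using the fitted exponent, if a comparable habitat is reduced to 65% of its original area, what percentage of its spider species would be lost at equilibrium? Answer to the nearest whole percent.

9%

z = ln(283/79) / ln(2887000/7476) = 1.2760 / 5.9563 = 0.2142
S_new/S_old = (A_new/A_old)^z = 0.65^0.2142 = exp(0.2142 × -0.4308) = 0.9118
Fraction lost = 1 − 0.9118 = 0.08816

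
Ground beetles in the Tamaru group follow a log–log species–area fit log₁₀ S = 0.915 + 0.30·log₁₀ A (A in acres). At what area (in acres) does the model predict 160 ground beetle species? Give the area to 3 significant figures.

160 = 8.222 × A^0.3  ⇒  A^0.3 = 160/8.222 = 19.46
ln A = ln(19.46) / 0.3 = 2.9683 / 0.3 = 9.8944
A = e^9.8944 ≈ 19818 acres

19800 acres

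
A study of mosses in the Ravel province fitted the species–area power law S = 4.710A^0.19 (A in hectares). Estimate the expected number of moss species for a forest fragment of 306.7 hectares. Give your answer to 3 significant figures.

14.0

S = 4.71 × 306.7^0.19 = 4.71 × 2.968 ≈ 13.98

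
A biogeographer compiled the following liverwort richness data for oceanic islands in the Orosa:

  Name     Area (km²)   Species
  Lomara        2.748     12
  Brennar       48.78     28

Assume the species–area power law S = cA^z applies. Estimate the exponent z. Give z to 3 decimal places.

Taking logs: ln S = ln c + z ln A, so z = (ln S₂ − ln S₁)/(ln A₂ − ln A₁).
z = ln(28/12) / ln(48.78/2.748) = ln(2.333) / ln(17.75) = 0.8473 / 2.8764 = 0.2946

0.295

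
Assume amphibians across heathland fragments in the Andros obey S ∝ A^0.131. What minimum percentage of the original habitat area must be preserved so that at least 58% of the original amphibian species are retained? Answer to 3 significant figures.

Need (A_new/A_old)^0.131 = 0.58, so A_new/A_old = 0.58^(1/0.131) = 0.58^7.634
ln(A_new/A_old) = ln 0.58 / 0.131 = -0.5447 / 0.131 = -4.1582
A_new/A_old = e^-4.1582 ≈ 0.01564

1.56%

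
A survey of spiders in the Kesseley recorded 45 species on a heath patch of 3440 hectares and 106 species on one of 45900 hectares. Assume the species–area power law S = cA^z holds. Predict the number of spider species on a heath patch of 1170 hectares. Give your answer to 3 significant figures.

z = ln(106/45) / ln(45900/3440) = 0.8568 / 2.5910 = 0.3307
c = 45 / 3440^0.3307 = 45 / 14.77 = 3.046
S₃ = 3.046 × 1170^0.3307 = 3.046 × 10.34 ≈ 31.5

31.5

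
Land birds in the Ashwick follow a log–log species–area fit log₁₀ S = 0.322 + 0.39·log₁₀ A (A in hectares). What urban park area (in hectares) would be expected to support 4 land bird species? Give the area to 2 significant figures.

4 = 2.099 × A^0.39  ⇒  A^0.39 = 4/2.099 = 1.906
ln A = ln(1.906) / 0.39 = 0.6449 / 0.39 = 1.6535
A = e^1.6535 ≈ 5.225 hectares

5.2 hectares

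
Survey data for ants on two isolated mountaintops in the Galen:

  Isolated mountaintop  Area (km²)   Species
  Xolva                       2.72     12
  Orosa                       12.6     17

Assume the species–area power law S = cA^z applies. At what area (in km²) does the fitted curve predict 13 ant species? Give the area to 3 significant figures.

z = ln(17/12) / ln(12.6/2.72) = 0.3483 / 1.5331 = 0.2272
c = 12 / 2.72^0.2272 = 12 / 1.255 = 9.56
A = (13/9.56)^(1/0.2272) ⇒ ln A = ln(1.36)/0.2272 = 1.3529
A = e^1.3529 ≈ 3.869 km²

3.87 km²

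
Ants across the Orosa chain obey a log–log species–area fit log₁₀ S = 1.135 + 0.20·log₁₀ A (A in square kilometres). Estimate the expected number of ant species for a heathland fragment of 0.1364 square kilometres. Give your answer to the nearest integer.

9

S = 13.65 × 0.1364^0.2 = 13.65 × 0.6714 ≈ 9.161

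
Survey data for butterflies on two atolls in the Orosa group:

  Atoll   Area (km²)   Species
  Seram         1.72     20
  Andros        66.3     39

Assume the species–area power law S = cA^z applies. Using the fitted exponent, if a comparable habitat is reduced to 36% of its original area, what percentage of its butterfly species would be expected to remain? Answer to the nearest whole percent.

83%

z = ln(39/20) / ln(66.3/1.72) = 0.6678 / 3.6519 = 0.1829
S_new/S_old = (A_new/A_old)^z = 0.36^0.1829 = exp(0.1829 × -1.0217) = 0.8296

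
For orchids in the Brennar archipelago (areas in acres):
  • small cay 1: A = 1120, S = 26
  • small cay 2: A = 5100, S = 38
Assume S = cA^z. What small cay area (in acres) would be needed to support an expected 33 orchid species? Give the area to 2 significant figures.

2900 acres

z = ln(38/26) / ln(5100/1120) = 0.3795 / 1.5159 = 0.2503
c = 26 / 1120^0.2503 = 26 / 5.799 = 4.484
A = (33/4.484)^(1/0.2503) ⇒ ln A = ln(7.36)/0.2503 = 7.9734
A = e^7.9734 ≈ 2903 acres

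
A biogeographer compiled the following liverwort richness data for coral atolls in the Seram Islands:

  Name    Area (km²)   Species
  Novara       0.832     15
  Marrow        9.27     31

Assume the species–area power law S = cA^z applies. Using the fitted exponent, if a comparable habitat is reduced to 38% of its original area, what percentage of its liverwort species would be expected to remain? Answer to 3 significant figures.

74.7%

z = ln(31/15) / ln(9.27/0.832) = 0.7259 / 2.4107 = 0.3011
S_new/S_old = (A_new/A_old)^z = 0.38^0.3011 = exp(0.3011 × -0.9676) = 0.7472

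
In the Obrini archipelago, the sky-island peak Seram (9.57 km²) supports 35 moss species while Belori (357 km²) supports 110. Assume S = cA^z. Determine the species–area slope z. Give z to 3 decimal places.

Taking logs: ln S = ln c + z ln A, so z = (ln S₂ − ln S₁)/(ln A₂ − ln A₁).
z = ln(110/35) / ln(357/9.57) = ln(3.143) / ln(37.3) = 1.1451 / 3.6191 = 0.3164

0.316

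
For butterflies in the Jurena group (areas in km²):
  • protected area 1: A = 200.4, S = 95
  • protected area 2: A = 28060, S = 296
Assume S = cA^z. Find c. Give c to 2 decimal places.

28.08

z = ln(S₂/S₁) / ln(A₂/A₁) = ln(296/95) / ln(28060/200.4) = 1.1365 / 4.9418 = 0.2300
c = S₁ / A₁^z = 95 / 200.4^0.2300 = 95 / 3.384 = 28.08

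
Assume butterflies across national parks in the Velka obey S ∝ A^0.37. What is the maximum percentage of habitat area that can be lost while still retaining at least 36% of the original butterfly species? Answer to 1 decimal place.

93.7%

Need (A_new/A_old)^0.37 = 0.36, so A_new/A_old = 0.36^(1/0.37) = 0.36^2.703
ln(A_new/A_old) = ln 0.36 / 0.37 = -1.0217 / 0.37 = -2.7612
A_new/A_old = e^-2.7612 ≈ 0.06321
Fraction that can be lost = 1 − 0.06321 = 0.9368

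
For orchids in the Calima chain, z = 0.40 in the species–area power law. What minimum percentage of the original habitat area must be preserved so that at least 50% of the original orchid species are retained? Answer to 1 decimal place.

17.7%

Need (A_new/A_old)^0.4 = 0.5, so A_new/A_old = 0.5^(1/0.4) = 0.5^2.5
ln(A_new/A_old) = ln 0.5 / 0.4 = -0.6931 / 0.4 = -1.7329
A_new/A_old = e^-1.7329 ≈ 0.1768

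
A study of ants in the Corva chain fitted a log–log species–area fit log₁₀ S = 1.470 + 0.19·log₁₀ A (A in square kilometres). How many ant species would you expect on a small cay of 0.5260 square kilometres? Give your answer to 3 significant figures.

S = 29.51 × 0.526^0.19
ln S = ln 29.51 + 0.19 × ln 0.526 = 3.3848 + 0.19 × -0.6425 = 3.2627
S = e^3.2627 ≈ 26.12

26.1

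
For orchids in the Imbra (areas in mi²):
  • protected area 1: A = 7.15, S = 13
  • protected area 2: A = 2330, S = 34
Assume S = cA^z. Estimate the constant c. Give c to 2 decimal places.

9.38

z = ln(S₂/S₁) / ln(A₂/A₁) = ln(34/13) / ln(2330/7.15) = 0.9614 / 5.7865 = 0.1661
c = S₁ / A₁^z = 13 / 7.15^0.1661 = 13 / 1.387 = 9.376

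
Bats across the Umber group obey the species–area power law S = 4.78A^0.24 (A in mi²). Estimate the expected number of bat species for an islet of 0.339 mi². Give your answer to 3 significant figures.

S = 4.78 × 0.339^0.24
ln S = ln 4.78 + 0.24 × ln 0.339 = 1.5644 + 0.24 × -1.0818 = 1.3048
S = e^1.3048 ≈ 3.687

3.69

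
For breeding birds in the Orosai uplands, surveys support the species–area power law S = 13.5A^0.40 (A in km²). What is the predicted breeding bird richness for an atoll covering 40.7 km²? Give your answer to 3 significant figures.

59.5

S = 13.5 × 40.7^0.4 = 13.5 × 4.404 ≈ 59.45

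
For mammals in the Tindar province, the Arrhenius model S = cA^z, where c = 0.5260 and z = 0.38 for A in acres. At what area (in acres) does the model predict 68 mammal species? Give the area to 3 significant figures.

360000 acres

68 = 0.526 × A^0.38  ⇒  A^0.38 = 68/0.526 = 129.3
ln A = ln(129.3) / 0.38 = 4.8620 / 0.38 = 12.7946
A = e^12.7946 ≈ 360280 acres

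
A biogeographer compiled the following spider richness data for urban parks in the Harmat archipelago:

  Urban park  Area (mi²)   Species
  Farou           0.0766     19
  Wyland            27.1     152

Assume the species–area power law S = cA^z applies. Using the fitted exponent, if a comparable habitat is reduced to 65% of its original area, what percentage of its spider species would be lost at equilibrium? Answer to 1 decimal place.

z = ln(152/19) / ln(27.1/0.0766) = 2.0794 / 5.8687 = 0.3543
S_new/S_old = (A_new/A_old)^z = 0.65^0.3543 = exp(0.3543 × -0.4308) = 0.8584
Fraction lost = 1 − 0.8584 = 0.1416

14.2%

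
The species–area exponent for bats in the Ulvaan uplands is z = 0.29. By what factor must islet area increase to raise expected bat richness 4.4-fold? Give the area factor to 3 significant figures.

166

(A₂/A₁)^0.29 = 4.4, so A₂/A₁ = 4.4^(1/0.29) = 4.4^3.448
ln(A₂/A₁) = ln 4.4 / 0.29 = 1.4816 / 0.29 = 5.1090
A₂/A₁ = e^5.1090 ≈ 165.5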